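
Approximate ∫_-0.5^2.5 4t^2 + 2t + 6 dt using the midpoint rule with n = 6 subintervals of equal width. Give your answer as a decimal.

44.75

Δt = (2.5 − (-0.5))/6 = 0.5.
Midpoints: -0.25, 0.25, 0.75, 1.25, 1.75, 2.25.
f(-0.25) = 5.75, f(0.25) = 6.75, f(0.75) = 9.75, f(1.25) = 14.75, f(1.75) = 21.75, f(2.25) = 30.75.
Sum = Δt · [f(-0.25) + f(0.25) + f(0.75) + ...].
Sum = 44.75.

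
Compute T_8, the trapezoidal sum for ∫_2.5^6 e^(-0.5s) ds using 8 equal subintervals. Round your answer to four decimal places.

0.4753

Δs = (6 − 2.5)/8 = 0.4375.
f(2.5) ≈ 0.2865, f(2.9375) ≈ 0.2302, f(3.375) ≈ 0.1850, f(3.8125) ≈ 0.1486, f(4.25) ≈ 0.1194, f(4.6875) ≈ 0.0960, f(5.125) ≈ 0.0771, f(5.5625) ≈ 0.0620, f(6) ≈ 0.0498.
T_8 = (Δs/2)·[f(s_0) + 2f(s_1) + ... + 2f(s_{7}) + f(s_8)].
Sum ≈ 0.4753.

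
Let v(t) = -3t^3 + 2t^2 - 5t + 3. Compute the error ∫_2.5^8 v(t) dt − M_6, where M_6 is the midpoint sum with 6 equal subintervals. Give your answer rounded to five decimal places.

-17.42701

Exact integral: ∫_2.5^8 v(t) dt ≈ -2839.6614583.
M_6 ≈ -2822.2344473.
Error ≈ -2839.6614583 − (-2822.2344473) ≈ -17.42701.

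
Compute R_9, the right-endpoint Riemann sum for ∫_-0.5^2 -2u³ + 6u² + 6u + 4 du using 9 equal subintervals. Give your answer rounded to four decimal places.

Δu = (2 − (-0.5))/9 = 5/18.
Right endpoints: -2/9, 1/18, 1/3, 11/18, 8/9, 7/6, 13/9, 31/18, 2.
f(-2/9) = 2176/729, f(1/18) = 12689/2916, f(1/3) = 178/27, f(11/18) = 27559/2916, f(8/9) = 9236/729, f(7/6) = 1727/108, f(13/9) = 13966/729, f(31/18) = 63899/2916, f(2) = 24.
Sum = Δu · [f(-2/9) + f(1/18) + f(1/3) + ...].
Sum ≈ 32.5309.

32.5309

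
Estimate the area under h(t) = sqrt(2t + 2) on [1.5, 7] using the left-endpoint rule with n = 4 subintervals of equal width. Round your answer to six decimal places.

16.363016

Δt = (7 − 1.5)/4 = 1.375.
Left endpoints: 1.5, 2.875, 4.25, 5.625.
h(1.5) ≈ 2.236068, h(2.875) ≈ 2.783882, h(4.25) ≈ 3.240370, h(5.625) ≈ 3.640055.
Sum = Δt · [h(1.5) + h(2.875) + h(4.25) + h(5.625)].
Sum ≈ 16.363016.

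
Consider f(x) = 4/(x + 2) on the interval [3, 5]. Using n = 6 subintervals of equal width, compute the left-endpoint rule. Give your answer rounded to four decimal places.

Δx = (5 − 3)/6 = 1/3.
Left endpoints: 3, 10/3, 11/3, 4, 13/3, 14/3.
f(3) = 0.8, f(10/3) = 0.75, f(11/3) = 12/17, f(4) = 2/3, f(13/3) = 12/19, f(14/3) = 0.6.
Sum = Δx · [f(3) + f(10/3) + f(11/3) + ...].
Sum ≈ 1.3847.

1.3847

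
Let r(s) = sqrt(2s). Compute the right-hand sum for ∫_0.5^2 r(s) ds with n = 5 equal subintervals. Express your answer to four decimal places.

2.4796

Δs = (2 − 0.5)/5 = 0.3.
Right endpoints: 0.8, 1.1, 1.4, 1.7, 2.
r(0.8) ≈ 1.2649, r(1.1) ≈ 1.4832, r(1.4) ≈ 1.6733, r(1.7) ≈ 1.8439, r(2) ≈ 2.0000.
Sum = Δs · [r(0.8) + r(1.1) + r(1.4) + r(1.7) + r(2)].
Sum ≈ 2.4796.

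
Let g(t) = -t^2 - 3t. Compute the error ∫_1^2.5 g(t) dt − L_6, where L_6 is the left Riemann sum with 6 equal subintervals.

Exact integral: ∫_1^2.5 g(t) dt = -12.75.
L_6 = -11.546875.
Error = -12.75 − (-11.546875) = -1.203125.

-1.203125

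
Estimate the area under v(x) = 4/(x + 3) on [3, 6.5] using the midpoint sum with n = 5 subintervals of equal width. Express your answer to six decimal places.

1.836770

Δx = (6.5 − 3)/5 = 0.7.
Midpoints: 3.35, 4.05, 4.75, 5.45, 6.15.
v(3.35) = 80/127, v(4.05) = 80/141, v(4.75) = 16/31, v(5.45) = 80/169, v(6.15) = 80/183.
Sum = Δx · [v(3.35) + v(4.05) + v(4.75) + v(5.45) + v(6.15)].
Sum ≈ 1.836770.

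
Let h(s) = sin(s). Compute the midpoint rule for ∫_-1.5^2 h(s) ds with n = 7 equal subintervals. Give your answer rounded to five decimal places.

Δs = (2 − (-1.5))/7 = 0.5.
Midpoints: -1.25, -0.75, -0.25, 0.25, 0.75, 1.25, 1.75.
h(-1.25) ≈ -0.94898, h(-0.75) ≈ -0.68164, h(-0.25) ≈ -0.24740, h(0.25) ≈ 0.24740, h(0.75) ≈ 0.68164, h(1.25) ≈ 0.94898, h(1.75) ≈ 0.98399.
Sum = Δs · [h(-1.25) + h(-0.75) + h(-0.25) + ...].
Sum ≈ 0.49199.

0.49199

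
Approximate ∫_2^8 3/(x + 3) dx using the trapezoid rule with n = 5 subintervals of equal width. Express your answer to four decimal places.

2.3767

Δx = (8 − 2)/5 = 1.2.
f(2) = 0.6, f(3.2) = 15/31, f(4.4) = 15/37, f(5.6) = 15/43, f(6.8) = 15/49, f(8) = 3/11.
T_5 = (Δx/2)·[f(x_0) + 2f(x_1) + ... + 2f(x_{4}) + f(x_5)].
Sum ≈ 2.3767.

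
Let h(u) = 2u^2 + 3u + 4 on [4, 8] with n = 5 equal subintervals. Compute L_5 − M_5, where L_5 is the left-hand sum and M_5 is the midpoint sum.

L_5 = 344.32.
M_5 = 386.24.
L_5 − M_5 = -41.92.

-41.92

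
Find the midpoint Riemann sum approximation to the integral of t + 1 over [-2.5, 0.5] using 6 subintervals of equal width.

Δt = (0.5 − (-2.5))/6 = 0.5.
Midpoints: -2.25, -1.75, -1.25, -0.75, -0.25, 0.25.
f(-2.25) = -1.25, f(-1.75) = -0.75, f(-1.25) = -0.25, f(-0.75) = 0.25, f(-0.25) = 0.75, f(0.25) = 1.25.
Sum = Δt · [f(-2.25) + f(-1.75) + f(-1.25) + ...].
Sum = 0.

0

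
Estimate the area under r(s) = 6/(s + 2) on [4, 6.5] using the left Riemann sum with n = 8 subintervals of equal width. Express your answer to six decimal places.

2.136476

Δs = (6.5 − 4)/8 = 0.3125.
Left endpoints: 4, 4.3125, 4.625, 4.9375, 5.25, 5.5625, 5.875, 6.1875.
r(4) = 1, r(4.3125) = 96/101, r(4.625) = 48/53, r(4.9375) = 32/37, r(5.25) = 24/29, r(5.5625) = 96/121, r(5.875) = 16/21, r(6.1875) = 96/131.
Sum = Δs · [r(4) + r(4.3125) + r(4.625) + ...].
Sum ≈ 2.136476.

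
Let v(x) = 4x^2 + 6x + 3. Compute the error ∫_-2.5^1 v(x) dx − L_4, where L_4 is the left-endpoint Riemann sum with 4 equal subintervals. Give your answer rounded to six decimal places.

Exact integral: ∫_-2.5^1 v(x) dx ≈ 16.91666667.
L_4 = 18.703125.
Error ≈ 16.91666667 − 18.703125 ≈ -1.786458.

-1.786458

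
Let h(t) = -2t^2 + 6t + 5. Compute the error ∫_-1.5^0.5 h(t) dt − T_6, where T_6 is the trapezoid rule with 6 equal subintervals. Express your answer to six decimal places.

0.074074

Exact integral: ∫_-1.5^0.5 h(t) dt ≈ 1.66666667.
T_6 ≈ 1.59259259.
Error ≈ 1.66666667 − 1.59259259 ≈ 0.074074.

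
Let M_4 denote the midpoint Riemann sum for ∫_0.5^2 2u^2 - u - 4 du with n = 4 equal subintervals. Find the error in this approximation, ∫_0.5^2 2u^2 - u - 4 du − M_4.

0.03515625

Exact integral: ∫_0.5^2 f(u) du = -2.625.
M_4 = -2.66015625.
Error = -2.625 − (-2.66015625) = 0.03515625.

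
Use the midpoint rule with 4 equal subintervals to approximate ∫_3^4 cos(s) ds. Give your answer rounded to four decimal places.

Δs = (4 − 3)/4 = 0.25.
Midpoints: 3.125, 3.375, 3.625, 3.875.
f(3.125) ≈ -0.9999, f(3.375) ≈ -0.9729, f(3.625) ≈ -0.8854, f(3.875) ≈ -0.7429.
Sum = Δs · [f(3.125) + f(3.375) + f(3.625) + f(3.875)].
Sum ≈ -0.9003.

-0.9003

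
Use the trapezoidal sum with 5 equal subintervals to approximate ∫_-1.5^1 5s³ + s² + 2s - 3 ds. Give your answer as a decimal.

-12.65625

Δs = (1 − (-1.5))/5 = 0.5.
f(-1.5) = -20.625, f(-1) = -9, f(-0.5) = -4.375, f(0) = -3, f(0.5) = -1.125, f(1) = 5.
T_5 = (Δs/2)·[f(s_0) + 2f(s_1) + ... + 2f(s_{4}) + f(s_5)].
Sum = -12.65625.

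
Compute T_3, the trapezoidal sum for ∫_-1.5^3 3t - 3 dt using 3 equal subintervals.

Δt = (3 − (-1.5))/3 = 1.5.
f(-1.5) = -7.5, f(0) = -3, f(1.5) = 1.5, f(3) = 6.
T_3 = (Δt/2)·[f(t_0) + 2f(t_1) + 2f(t_2) + f(t_3)].
Sum = -3.375.

-3.375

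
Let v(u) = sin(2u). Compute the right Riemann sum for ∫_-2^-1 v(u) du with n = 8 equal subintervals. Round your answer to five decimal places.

Δu = (-1 − (-2))/8 = 0.125.
Right endpoints: -1.875, -1.75, -1.625, -1.5, -1.375, -1.25, -1.125, -1.
v(-1.875) ≈ 0.57156, v(-1.75) ≈ 0.35078, v(-1.625) ≈ 0.10820, v(-1.5) ≈ -0.14112, v(-1.375) ≈ -0.38166, v(-1.25) ≈ -0.59847, v(-1.125) ≈ -0.77807, v(-1) ≈ -0.90930.
Sum = Δu · [v(-1.875) + v(-1.75) + v(-1.625) + ...].
Sum ≈ -0.22226.

-0.22226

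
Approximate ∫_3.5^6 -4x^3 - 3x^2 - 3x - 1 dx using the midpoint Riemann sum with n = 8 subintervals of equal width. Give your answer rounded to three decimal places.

Δx = (6 − 3.5)/8 = 0.3125.
Midpoints: 3.65625, 3.96875, 4.28125, 4.59375, 4.90625, 5.21875, 5.53125, 5.84375.
f(3.65625) = -2028197/8192, f(3.96875) = -2541207/8192, f(4.28125) = -3135217/8192, f(4.59375) = -3816227/8192, f(4.90625) = -4590237/8192, f(5.21875) = -5463247/8192, f(5.53125) = -6441257/8192, f(5.84375) = -7530267/8192.
Sum = Δx · [f(3.65625) + f(3.96875) + f(4.28125) + ...].
Sum ≈ -1355.967.

-1355.967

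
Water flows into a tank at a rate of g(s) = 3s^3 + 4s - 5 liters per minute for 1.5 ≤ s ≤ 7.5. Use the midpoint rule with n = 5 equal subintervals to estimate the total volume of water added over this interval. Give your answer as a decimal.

2418.09

Δs = (7.5 − 1.5)/5 = 1.2.
Midpoints: 2.1, 3.3, 4.5, 5.7, 6.9.
g(2.1) = 31.183, g(3.3) = 116.011, g(4.5) = 286.375, g(5.7) = 573.379, g(6.9) = 1008.127.
Sum = Δs · [g(2.1) + g(3.3) + g(4.5) + g(5.7) + g(6.9)].
Sum = 2418.09.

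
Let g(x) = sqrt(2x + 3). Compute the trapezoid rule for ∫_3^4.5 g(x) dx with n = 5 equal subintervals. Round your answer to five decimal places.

4.85607

Δx = (4.5 − 3)/5 = 0.3.
g(3) ≈ 3.00000, g(3.3) ≈ 3.09839, g(3.6) ≈ 3.19374, g(3.9) ≈ 3.28634, g(4.2) ≈ 3.37639, g(4.5) ≈ 3.46410.
T_5 = (Δx/2)·[g(x_0) + 2g(x_1) + ... + 2g(x_{4}) + g(x_5)].
Sum ≈ 4.85607.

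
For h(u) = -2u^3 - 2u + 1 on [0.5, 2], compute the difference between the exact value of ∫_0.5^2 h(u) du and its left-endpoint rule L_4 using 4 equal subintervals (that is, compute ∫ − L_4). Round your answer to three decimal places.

-3.252

Exact integral: ∫_0.5^2 h(u) du = -10.21875.
L_4 ≈ -6.96680.
Error ≈ -10.21875 − (-6.96680) ≈ -3.252.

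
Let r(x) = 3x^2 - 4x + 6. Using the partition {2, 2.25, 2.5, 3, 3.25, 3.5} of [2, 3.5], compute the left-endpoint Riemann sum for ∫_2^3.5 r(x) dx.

24.34375

Subinterval widths: 0.25, 0.25, 0.5, 0.25, 0.25.
Left endpoints: 2, 2.25, 2.5, 3, 3.25.
r(2) = 10, r(2.25) = 12.1875, r(2.5) = 14.75, r(3) = 21, r(3.25) = 24.6875.
Sum = Σ Δx_i · r(x_i).
Sum = 24.34375.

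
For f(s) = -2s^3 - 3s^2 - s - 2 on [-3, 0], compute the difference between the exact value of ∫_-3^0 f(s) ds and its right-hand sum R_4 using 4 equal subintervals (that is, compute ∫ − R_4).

9.5625

Exact integral: ∫_-3^0 f(s) ds = 12.
R_4 = 2.4375.
Error = 12 − 2.4375 = 9.5625.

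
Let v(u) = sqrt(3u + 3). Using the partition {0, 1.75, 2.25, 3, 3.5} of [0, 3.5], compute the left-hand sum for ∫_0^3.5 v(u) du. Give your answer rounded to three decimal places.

8.541

Subinterval widths: 1.75, 0.5, 0.75, 0.5.
Left endpoints: 0, 1.75, 2.25, 3.
v(0) ≈ 1.732, v(1.75) ≈ 2.872, v(2.25) ≈ 3.122, v(3) ≈ 3.464.
Sum = Σ Δu_i · v(u_i).
Sum ≈ 8.541.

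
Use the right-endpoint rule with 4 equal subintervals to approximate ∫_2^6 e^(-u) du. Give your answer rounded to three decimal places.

0.077

Δu = (6 − 2)/4 = 1.
Right endpoints: 3, 4, 5, 6.
f(3) ≈ 0.050, f(4) ≈ 0.018, f(5) ≈ 0.007, f(6) ≈ 0.002.
Sum = Δu · [f(3) + f(4) + f(5) + f(6)].
Sum ≈ 0.077.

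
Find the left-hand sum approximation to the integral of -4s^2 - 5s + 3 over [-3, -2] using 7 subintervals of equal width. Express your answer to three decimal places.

Δs = (-2 − (-3))/7 = 1/7.
Left endpoints: -3, -20/7, -19/7, -18/7, -17/7, -16/7, -15/7.
f(-3) = -18, f(-20/7) = -753/49, f(-19/7) = -632/49, f(-18/7) = -519/49, f(-17/7) = -414/49, f(-16/7) = -317/49, f(-15/7) = -228/49.
Sum = Δs · [f(-3) + f(-20/7) + f(-19/7) + ...].
Sum ≈ -10.918.

-10.918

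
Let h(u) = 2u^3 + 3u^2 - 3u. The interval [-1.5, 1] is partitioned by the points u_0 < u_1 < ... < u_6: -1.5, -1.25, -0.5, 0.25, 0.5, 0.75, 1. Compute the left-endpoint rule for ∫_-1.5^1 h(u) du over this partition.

Subinterval widths: 0.25, 0.75, 0.75, 0.25, 0.25, 0.25.
Left endpoints: -1.5, -1.25, -0.5, 0.25, 0.5, 0.75.
h(-1.5) = 4.5, h(-1.25) = 4.53125, h(-0.5) = 2, h(0.25) = -0.53125, h(0.5) = -0.5, h(0.75) = 0.28125.
Sum = Σ Δu_i · h(u_i).
Sum = 5.8359375.

5.8359375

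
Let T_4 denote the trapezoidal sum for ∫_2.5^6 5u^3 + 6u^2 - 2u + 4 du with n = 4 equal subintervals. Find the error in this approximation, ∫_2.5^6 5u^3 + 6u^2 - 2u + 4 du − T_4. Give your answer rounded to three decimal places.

-31.151

Exact integral: ∫_2.5^6 f(u) du = 1956.171875.
T_4 ≈ 1987.32324.
Error ≈ 1956.171875 − 1987.32324 ≈ -31.151.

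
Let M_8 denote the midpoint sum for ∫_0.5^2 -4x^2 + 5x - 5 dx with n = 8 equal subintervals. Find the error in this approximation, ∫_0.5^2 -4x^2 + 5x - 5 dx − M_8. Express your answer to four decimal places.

Exact integral: ∫_0.5^2 f(x) dx = -8.625.
M_8 ≈ -8.607422.
Error ≈ -8.625 − (-8.607422) ≈ -0.0176.

-0.0176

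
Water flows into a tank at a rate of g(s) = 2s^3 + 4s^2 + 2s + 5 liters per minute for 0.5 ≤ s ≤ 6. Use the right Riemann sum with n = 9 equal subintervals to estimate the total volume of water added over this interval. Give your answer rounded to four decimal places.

1186.0761

Δs = (6 − 0.5)/9 = 11/18.
Right endpoints: 10/9, 31/18, 7/3, 53/18, 32/9, 25/6, 43/9, 97/18, 6.
g(10/9) = 10865/729, g(31/18) = 89011/2916, g(7/3) = 1535/27, g(53/18) = 281753/2916, g(32/9) = 111229/729, g(25/6) = 24565/108, g(43/9) = 236189/729, g(97/18) = 1297405/2916, g(6) = 593.
Sum = Δs · [g(10/9) + g(31/18) + g(7/3) + ...].
Sum ≈ 1186.0761.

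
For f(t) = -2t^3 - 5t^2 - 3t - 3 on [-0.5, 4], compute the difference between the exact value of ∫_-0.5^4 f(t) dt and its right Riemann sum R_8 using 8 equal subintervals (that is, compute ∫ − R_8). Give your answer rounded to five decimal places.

Exact integral: ∫_-0.5^4 f(t) dt = -271.96875.
R_8 ≈ -337.6625977.
Error ≈ -271.96875 − (-337.6625977) ≈ 65.69385.

65.69385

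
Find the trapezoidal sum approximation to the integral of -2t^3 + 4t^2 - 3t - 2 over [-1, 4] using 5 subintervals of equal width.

Δt = (4 − (-1))/5 = 1.
f(-1) = 7, f(0) = -2, f(1) = -3, f(2) = -8, f(3) = -29, f(4) = -78.
T_5 = (Δt/2)·[f(t_0) + 2f(t_1) + ... + 2f(t_{4}) + f(t_5)].
Sum = -77.5.

-77.5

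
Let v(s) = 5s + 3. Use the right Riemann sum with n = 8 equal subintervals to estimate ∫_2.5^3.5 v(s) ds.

18.3125

Δs = (3.5 − 2.5)/8 = 0.125.
Right endpoints: 2.625, 2.75, 2.875, 3, 3.125, 3.25, 3.375, 3.5.
v(2.625) = 16.125, v(2.75) = 16.75, v(2.875) = 17.375, v(3) = 18, v(3.125) = 18.625, v(3.25) = 19.25, v(3.375) = 19.875, v(3.5) = 20.5.
Sum = Δs · [v(2.625) + v(2.75) + v(2.875) + ...].
Sum = 18.3125.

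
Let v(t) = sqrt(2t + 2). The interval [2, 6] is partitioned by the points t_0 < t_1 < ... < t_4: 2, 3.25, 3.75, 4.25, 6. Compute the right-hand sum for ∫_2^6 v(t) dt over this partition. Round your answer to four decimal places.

Subinterval widths: 1.25, 0.5, 0.5, 1.75.
Right endpoints: 3.25, 3.75, 4.25, 6.
v(3.25) ≈ 2.9155, v(3.75) ≈ 3.0822, v(4.25) ≈ 3.2404, v(6) ≈ 3.7417.
Sum = Σ Δt_i · v(t_i).
Sum ≈ 13.3535.

13.3535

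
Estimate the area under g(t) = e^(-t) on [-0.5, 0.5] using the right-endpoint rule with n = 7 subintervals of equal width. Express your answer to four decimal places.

0.9695

Δt = (0.5 − (-0.5))/7 = 1/7.
Right endpoints: -5/14, -3/14, -1/14, 1/14, 3/14, 5/14, 0.5.
g(-5/14) ≈ 1.4292, g(-3/14) ≈ 1.2390, g(-1/14) ≈ 1.0740, g(1/14) ≈ 0.9311, g(3/14) ≈ 0.8071, g(5/14) ≈ 0.6997, g(0.5) ≈ 0.6065.
Sum = Δt · [g(-5/14) + g(-3/14) + g(-1/14) + ...].
Sum ≈ 0.9695.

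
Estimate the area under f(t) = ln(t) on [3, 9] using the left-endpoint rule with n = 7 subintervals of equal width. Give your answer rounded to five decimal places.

9.99480

Δt = (9 − 3)/7 = 6/7.
Left endpoints: 3, 27/7, 33/7, 39/7, 45/7, 51/7, 57/7.
f(3) ≈ 1.09861, f(27/7) ≈ 1.34993, f(33/7) ≈ 1.55060, f(39/7) ≈ 1.71765, f(45/7) ≈ 1.86075, f(51/7) ≈ 1.98592, f(57/7) ≈ 2.09714.
Sum = Δt · [f(3) + f(27/7) + f(33/7) + ...].
Sum ≈ 9.99480.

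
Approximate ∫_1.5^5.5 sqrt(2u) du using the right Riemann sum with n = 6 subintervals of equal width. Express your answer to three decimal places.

10.947

Δu = (5.5 − 1.5)/6 = 2/3.
Right endpoints: 13/6, 17/6, 3.5, 25/6, 29/6, 5.5.
f(13/6) ≈ 2.082, f(17/6) ≈ 2.380, f(3.5) ≈ 2.646, f(25/6) ≈ 2.887, f(29/6) ≈ 3.109, f(5.5) ≈ 3.317.
Sum = Δu · [f(13/6) + f(17/6) + f(3.5) + ...].
Sum ≈ 10.947.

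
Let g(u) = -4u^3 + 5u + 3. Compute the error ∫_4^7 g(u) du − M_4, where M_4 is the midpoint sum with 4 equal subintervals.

Exact integral: ∫_4^7 g(u) du = -2053.5.
M_4 = -2044.21875.
Error = -2053.5 − (-2044.21875) = -9.28125.

-9.28125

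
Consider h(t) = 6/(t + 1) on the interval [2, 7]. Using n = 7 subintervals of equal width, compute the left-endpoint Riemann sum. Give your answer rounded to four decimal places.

6.3556

Δt = (7 − 2)/7 = 5/7.
Left endpoints: 2, 19/7, 24/7, 29/7, 34/7, 39/7, 44/7.
h(2) = 2, h(19/7) = 21/13, h(24/7) = 42/31, h(29/7) = 7/6, h(34/7) = 42/41, h(39/7) = 21/23, h(44/7) = 14/17.
Sum = Δt · [h(2) + h(19/7) + h(24/7) + ...].
Sum ≈ 6.3556.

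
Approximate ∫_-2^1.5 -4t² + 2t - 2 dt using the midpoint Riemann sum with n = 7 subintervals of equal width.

Δt = (1.5 − (-2))/7 = 0.5.
Midpoints: -1.75, -1.25, -0.75, -0.25, 0.25, 0.75, 1.25.
f(-1.75) = -17.75, f(-1.25) = -10.75, f(-0.75) = -5.75, f(-0.25) = -2.75, f(0.25) = -1.75, f(0.75) = -2.75, f(1.25) = -5.75.
Sum = Δt · [f(-1.75) + f(-1.25) + f(-0.75) + ...].
Sum = -23.625.

-23.625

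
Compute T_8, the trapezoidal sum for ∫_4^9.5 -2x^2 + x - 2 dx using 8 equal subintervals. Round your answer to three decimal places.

Δx = (9.5 − 4)/8 = 0.6875.
f(4) = -30, f(4.6875) = -41.2578125, f(5.375) = -54.40625, f(6.0625) = -69.4453125, f(6.75) = -86.375, f(7.4375) = -105.1953125, f(8.125) = -125.90625, f(8.8125) = -148.5078125, f(9.5) = -173.
T_8 = (Δx/2)·[f(x_0) + 2f(x_1) + ... + 2f(x_{7}) + f(x_8)].
Sum ≈ -503.658.

-503.658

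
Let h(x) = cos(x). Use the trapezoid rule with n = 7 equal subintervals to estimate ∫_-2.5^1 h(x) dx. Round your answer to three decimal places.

1.410

Δx = (1 − (-2.5))/7 = 0.5.
h(-2.5) ≈ -0.801, h(-2) ≈ -0.416, h(-1.5) ≈ 0.071, h(-1) ≈ 0.540, h(-0.5) ≈ 0.878, h(0) ≈ 1.000, h(0.5) ≈ 0.878, h(1) ≈ 0.540.
T_7 = (Δx/2)·[h(x_0) + 2h(x_1) + ... + 2h(x_{6}) + h(x_7)].
Sum ≈ 1.410.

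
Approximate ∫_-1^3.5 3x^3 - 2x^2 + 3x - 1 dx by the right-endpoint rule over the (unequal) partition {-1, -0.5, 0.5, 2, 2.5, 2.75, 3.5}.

Subinterval widths: 0.5, 1, 1.5, 0.5, 0.25, 0.75.
Right endpoints: -0.5, 0.5, 2, 2.5, 2.75, 3.5.
f(-0.5) = -3.375, f(0.5) = 0.375, f(2) = 21, f(2.5) = 40.875, f(2.75) = 54.515625, f(3.5) = 113.625.
Sum = Σ Δx_i · f(x_i).
Sum = 149.47265625.

149.47265625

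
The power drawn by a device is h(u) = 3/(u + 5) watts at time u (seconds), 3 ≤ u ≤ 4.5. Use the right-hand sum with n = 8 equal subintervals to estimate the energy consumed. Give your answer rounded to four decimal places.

0.5100

Δu = (4.5 − 3)/8 = 0.1875.
Right endpoints: 3.1875, 3.375, 3.5625, 3.75, 3.9375, 4.125, 4.3125, 4.5.
h(3.1875) = 48/131, h(3.375) = 24/67, h(3.5625) = 48/137, h(3.75) = 12/35, h(3.9375) = 48/143, h(4.125) = 24/73, h(4.3125) = 48/149, h(4.5) = 6/19.
Sum = Δu · [h(3.1875) + h(3.375) + h(3.5625) + ...].
Sum ≈ 0.5100.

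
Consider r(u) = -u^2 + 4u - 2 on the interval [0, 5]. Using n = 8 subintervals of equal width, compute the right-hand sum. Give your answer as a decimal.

Δu = (5 − 0)/8 = 0.625.
Right endpoints: 0.625, 1.25, 1.875, 2.5, 3.125, 3.75, 4.375, 5.
r(0.625) = 0.109375, r(1.25) = 1.4375, r(1.875) = 1.984375, r(2.5) = 1.75, r(3.125) = 0.734375, r(3.75) = -1.0625, r(4.375) = -3.640625, r(5) = -7.
Sum = Δu · [r(0.625) + r(1.25) + r(1.875) + ...].
Sum = -3.5546875.

-3.5546875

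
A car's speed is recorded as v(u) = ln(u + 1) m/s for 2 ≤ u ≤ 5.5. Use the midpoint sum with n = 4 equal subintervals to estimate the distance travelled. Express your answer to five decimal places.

Δu = (5.5 − 2)/4 = 0.875.
Midpoints: 2.4375, 3.3125, 4.1875, 5.0625.
v(2.4375) ≈ 1.23474, v(3.3125) ≈ 1.46152, v(4.1875) ≈ 1.64625, v(5.0625) ≈ 1.80212.
Sum = Δu · [v(2.4375) + v(3.3125) + v(4.1875) + v(5.0625)].
Sum ≈ 5.37656.

5.37656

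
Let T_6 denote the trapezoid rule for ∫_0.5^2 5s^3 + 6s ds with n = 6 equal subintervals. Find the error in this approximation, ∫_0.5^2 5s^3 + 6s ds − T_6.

Exact integral: ∫_0.5^2 f(s) ds = 31.171875.
T_6 = 31.46484375.
Error = 31.171875 − 31.46484375 = -0.29296875.

-0.29296875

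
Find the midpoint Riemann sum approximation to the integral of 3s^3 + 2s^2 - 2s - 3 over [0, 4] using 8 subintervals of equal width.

205

Δs = (4 − 0)/8 = 0.5.
Midpoints: 0.25, 0.75, 1.25, 1.75, 2.25, 2.75, 3.25, 3.75.
f(0.25) = -3.328125, f(0.75) = -2.109375, f(1.25) = 3.484375, f(1.75) = 15.703125, f(2.25) = 36.796875, f(2.75) = 69.015625, f(3.25) = 114.609375, f(3.75) = 175.828125.
Sum = Δs · [f(0.25) + f(0.75) + f(1.25) + ...].
Sum = 205.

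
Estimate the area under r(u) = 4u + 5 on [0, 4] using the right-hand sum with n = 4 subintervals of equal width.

Δu = (4 − 0)/4 = 1.
Right endpoints: 1, 2, 3, 4.
r(1) = 9, r(2) = 13, r(3) = 17, r(4) = 21.
Sum = Δu · [r(1) + r(2) + r(3) + r(4)].
Sum = 60.

60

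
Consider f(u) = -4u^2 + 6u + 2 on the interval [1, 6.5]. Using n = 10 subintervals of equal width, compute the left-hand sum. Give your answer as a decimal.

-194.8925

Δu = (6.5 − 1)/10 = 0.55.
Left endpoints: 1, 1.55, 2.1, 2.65, 3.2, 3.75, 4.3, 4.85, 5.4, 5.95.
f(1) = 4, f(1.55) = 1.69, f(2.1) = -3.04, f(2.65) = -10.19, f(3.2) = -19.76, f(3.75) = -31.75, f(4.3) = -46.16, f(4.85) = -62.99, f(5.4) = -82.24, f(5.95) = -103.91.
Sum = Δu · [f(1) + f(1.55) + f(2.1) + ...].
Sum = -194.8925.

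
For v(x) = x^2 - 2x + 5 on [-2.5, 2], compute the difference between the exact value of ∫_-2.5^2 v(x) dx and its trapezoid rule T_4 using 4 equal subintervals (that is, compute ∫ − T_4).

Exact integral: ∫_-2.5^2 v(x) dx = 32.625.
T_4 = 33.57421875.
Error = 32.625 − 33.57421875 = -0.94921875.

-0.94921875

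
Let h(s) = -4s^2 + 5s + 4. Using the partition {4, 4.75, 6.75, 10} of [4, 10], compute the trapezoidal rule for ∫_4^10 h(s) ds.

-1042.5

Subinterval widths: 0.75, 2, 3.25.
h(4) = -40, h(4.75) = -62.5, h(6.75) = -144.5, h(10) = -346.
On each subinterval the trapezoid contributes (Δs_i/2)·[h(s_{i-1}) + h(s_i)].
Sum = -1042.5.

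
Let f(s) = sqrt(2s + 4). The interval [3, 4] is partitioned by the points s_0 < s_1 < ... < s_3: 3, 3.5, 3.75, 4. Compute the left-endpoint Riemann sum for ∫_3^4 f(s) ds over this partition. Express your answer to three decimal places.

Subinterval widths: 0.5, 0.25, 0.25.
Left endpoints: 3, 3.5, 3.75.
f(3) ≈ 3.162, f(3.5) ≈ 3.317, f(3.75) ≈ 3.391.
Sum = Σ Δs_i · f(s_i).
Sum ≈ 3.258.

3.258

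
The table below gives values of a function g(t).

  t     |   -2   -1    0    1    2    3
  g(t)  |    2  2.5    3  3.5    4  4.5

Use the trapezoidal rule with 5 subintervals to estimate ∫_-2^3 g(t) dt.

Δt = 1.
T_5 = (1/2)·[2 + 2·2.5 + 2·3 + 2·3.5 + 2·4 + 4.5] = 16.25.

16.25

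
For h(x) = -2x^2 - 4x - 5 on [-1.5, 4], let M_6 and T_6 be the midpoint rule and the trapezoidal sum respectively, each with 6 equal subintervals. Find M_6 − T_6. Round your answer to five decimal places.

M_6 ≈ -99.1464120.
T_6 ≈ -101.4571759.
M_6 − T_6 ≈ 2.31076.

2.31076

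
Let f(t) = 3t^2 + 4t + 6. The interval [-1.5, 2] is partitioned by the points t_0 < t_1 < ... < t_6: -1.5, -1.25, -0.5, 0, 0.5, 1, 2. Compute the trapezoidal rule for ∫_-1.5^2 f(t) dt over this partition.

36.78125

Subinterval widths: 0.25, 0.75, 0.5, 0.5, 0.5, 1.
f(-1.5) = 6.75, f(-1.25) = 5.6875, f(-0.5) = 4.75, f(0) = 6, f(0.5) = 8.75, f(1) = 13, f(2) = 26.
On each subinterval the trapezoid contributes (Δt_i/2)·[f(t_{i-1}) + f(t_i)].
Sum = 36.78125.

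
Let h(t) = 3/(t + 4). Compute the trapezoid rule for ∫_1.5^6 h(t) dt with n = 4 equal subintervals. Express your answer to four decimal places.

Δt = (6 − 1.5)/4 = 1.125.
h(1.5) = 6/11, h(2.625) = 24/53, h(3.75) = 12/31, h(4.875) = 24/71, h(6) = 0.3.
T_4 = (Δt/2)·[h(t_0) + 2h(t_1) + 2h(t_2) + 2h(t_3) + h(t_4)].
Sum ≈ 1.8008.

1.8008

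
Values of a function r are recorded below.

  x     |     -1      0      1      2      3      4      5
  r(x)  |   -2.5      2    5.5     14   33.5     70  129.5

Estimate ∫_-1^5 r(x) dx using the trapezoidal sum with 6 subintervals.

Δx = 1.
T_6 = (1/2)·[(-2.5) + 2·2 + 2·5.5 + 2·14 + 2·33.5 + 2·70 + 129.5] = 188.5.

188.5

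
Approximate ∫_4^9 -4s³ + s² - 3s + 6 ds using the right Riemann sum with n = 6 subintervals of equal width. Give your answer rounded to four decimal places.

Δs = (9 − 4)/6 = 5/6.
Right endpoints: 29/6, 17/3, 6.5, 22/3, 49/6, 9.
f(29/6) = -47173/108, f(17/3) = -19082/27, f(6.5) = -1069.75, f(22/3) = -41572/27, f(49/6) = -230093/108, f(9) = -2856.
Sum = Δs · [f(29/6) + f(17/3) + f(6.5) + ...].
Sum ≈ -7282.8935.

-7282.8935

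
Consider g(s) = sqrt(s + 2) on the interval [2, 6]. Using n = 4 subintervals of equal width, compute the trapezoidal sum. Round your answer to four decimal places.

9.7455

Δs = (6 − 2)/4 = 1.
g(2) ≈ 2.0000, g(3) ≈ 2.2361, g(4) ≈ 2.4495, g(5) ≈ 2.6458, g(6) ≈ 2.8284.
T_4 = (Δs/2)·[g(s_0) + 2g(s_1) + 2g(s_2) + 2g(s_3) + g(s_4)].
Sum ≈ 9.7455.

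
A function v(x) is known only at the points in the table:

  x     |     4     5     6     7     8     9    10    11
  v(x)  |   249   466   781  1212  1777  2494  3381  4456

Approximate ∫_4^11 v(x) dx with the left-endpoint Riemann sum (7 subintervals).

Δx = 1.
Sum = 1·[249 + 466 + 781 + 1212 + 1777 + 2494 + 3381] = 10360.

10360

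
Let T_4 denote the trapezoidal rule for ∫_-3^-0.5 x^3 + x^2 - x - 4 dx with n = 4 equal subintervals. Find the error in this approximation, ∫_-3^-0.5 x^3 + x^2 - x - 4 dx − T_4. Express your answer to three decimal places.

Exact integral: ∫_-3^-0.5 f(x) dx ≈ -16.90104.
T_4 ≈ -17.59277.
Error ≈ -16.90104 − (-17.59277) ≈ 0.692.

0.692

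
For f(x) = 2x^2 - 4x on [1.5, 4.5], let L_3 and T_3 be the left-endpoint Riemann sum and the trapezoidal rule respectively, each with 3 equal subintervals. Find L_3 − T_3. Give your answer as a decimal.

L_3 = 11.5.
T_3 = 23.5.
L_3 − T_3 = -12.

-12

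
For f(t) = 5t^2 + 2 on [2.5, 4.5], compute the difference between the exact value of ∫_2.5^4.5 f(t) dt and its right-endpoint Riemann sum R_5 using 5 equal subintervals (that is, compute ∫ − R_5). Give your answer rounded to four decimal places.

-14.2667

Exact integral: ∫_2.5^4.5 f(t) dt ≈ 129.833333.
R_5 = 144.1.
Error ≈ 129.833333 − 144.1 ≈ -14.2667.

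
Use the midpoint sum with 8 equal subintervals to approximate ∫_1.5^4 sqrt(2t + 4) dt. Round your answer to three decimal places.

7.683

Δt = (4 − 1.5)/8 = 0.3125.
Midpoints: 1.65625, 1.96875, 2.28125, 2.59375, 2.90625, 3.21875, 3.53125, 3.84375.
f(1.65625) ≈ 2.704, f(1.96875) ≈ 2.817, f(2.28125) ≈ 2.926, f(2.59375) ≈ 3.031, f(2.90625) ≈ 3.132, f(3.21875) ≈ 3.231, f(3.53125) ≈ 3.326, f(3.84375) ≈ 3.419.
Sum = Δt · [f(1.65625) + f(1.96875) + f(2.28125) + ...].
Sum ≈ 7.683.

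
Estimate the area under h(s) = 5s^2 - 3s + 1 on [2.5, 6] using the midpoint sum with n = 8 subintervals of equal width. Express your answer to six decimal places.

292.554199

Δs = (6 − 2.5)/8 = 0.4375.
Midpoints: 2.71875, 3.15625, 3.59375, 4.03125, 4.46875, 4.90625, 5.34375, 5.78125.
h(2.71875) = 30517/1024, h(3.15625) = 42333/1024, h(3.59375) = 56109/1024, h(4.03125) = 71845/1024, h(4.46875) = 89541/1024, h(4.90625) = 109197/1024, h(5.34375) = 130813/1024, h(5.78125) = 154389/1024.
Sum = Δs · [h(2.71875) + h(3.15625) + h(3.59375) + ...].
Sum ≈ 292.554199.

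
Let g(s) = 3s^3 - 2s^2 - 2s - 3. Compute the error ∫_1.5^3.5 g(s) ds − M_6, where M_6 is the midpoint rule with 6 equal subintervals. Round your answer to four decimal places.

Exact integral: ∫_1.5^3.5 g(s) ds ≈ 66.416667.
M_6 ≈ 66.037037.
Error ≈ 66.416667 − 66.037037 ≈ 0.3796.

0.3796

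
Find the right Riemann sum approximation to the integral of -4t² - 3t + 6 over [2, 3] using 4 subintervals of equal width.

-29.75

Δt = (3 − 2)/4 = 0.25.
Right endpoints: 2.25, 2.5, 2.75, 3.
f(2.25) = -21, f(2.5) = -26.5, f(2.75) = -32.5, f(3) = -39.
Sum = Δt · [f(2.25) + f(2.5) + f(2.75) + f(3)].
Sum = -29.75.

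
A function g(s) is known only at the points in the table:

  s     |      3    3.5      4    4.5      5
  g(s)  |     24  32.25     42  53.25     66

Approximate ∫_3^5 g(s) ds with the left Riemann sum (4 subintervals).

75.75

Δs = 0.5.
Sum = 0.5·[24 + 32.25 + 42 + 53.25] = 75.75.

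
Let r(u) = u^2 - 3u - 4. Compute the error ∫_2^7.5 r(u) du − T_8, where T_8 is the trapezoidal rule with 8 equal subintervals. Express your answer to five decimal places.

-0.43327

Exact integral: ∫_2^7.5 r(u) du ≈ 37.5833333.
T_8 ≈ 38.0166016.
Error ≈ 37.5833333 − 38.0166016 ≈ -0.43327.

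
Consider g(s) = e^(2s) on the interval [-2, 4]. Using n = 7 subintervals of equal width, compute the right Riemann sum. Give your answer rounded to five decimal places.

3116.31564

Δs = (4 − (-2))/7 = 6/7.
Right endpoints: -8/7, -2/7, 4/7, 10/7, 16/7, 22/7, 4.
g(-8/7) ≈ 0.10170, g(-2/7) ≈ 0.56472, g(4/7) ≈ 3.13571, g(10/7) ≈ 17.41171, g(16/7) ≈ 96.68213, g(22/7) ≈ 536.84762, g(4) ≈ 2980.95799.
Sum = Δs · [g(-8/7) + g(-2/7) + g(4/7) + ...].
Sum ≈ 3116.31564.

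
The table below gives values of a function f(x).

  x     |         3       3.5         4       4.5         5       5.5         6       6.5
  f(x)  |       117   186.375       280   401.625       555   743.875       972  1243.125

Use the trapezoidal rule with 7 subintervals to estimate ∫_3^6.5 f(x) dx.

1909.46875

Δx = 0.5.
T_7 = (0.5/2)·[117 + 2·186.375 + 2·280 + 2·401.625 + 2·555 + 2·743.875 + 2·972 + 1243.125] = 1909.46875.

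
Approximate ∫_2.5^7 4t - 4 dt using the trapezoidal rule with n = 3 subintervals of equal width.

Δt = (7 − 2.5)/3 = 1.5.
f(2.5) = 6, f(4) = 12, f(5.5) = 18, f(7) = 24.
T_3 = (Δt/2)·[f(t_0) + 2f(t_1) + 2f(t_2) + f(t_3)].
Sum = 67.5.

67.5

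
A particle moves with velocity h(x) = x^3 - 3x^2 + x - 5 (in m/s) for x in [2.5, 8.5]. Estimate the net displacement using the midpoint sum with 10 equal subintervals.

Δx = (8.5 − 2.5)/10 = 0.6.
Midpoints: 2.8, 3.4, 4, 4.6, 5.2, 5.8, 6.4, 7, 7.6, 8.2.
h(2.8) = -3.768, h(3.4) = 3.024, h(4) = 15, h(4.6) = 33.456, h(5.2) = 59.688, h(5.8) = 94.992, h(6.4) = 140.664, h(7) = 198, h(7.6) = 268.296, h(8.2) = 352.848.
Sum = Δx · [h(2.8) + h(3.4) + h(4) + ...].
Sum = 697.32.

697.32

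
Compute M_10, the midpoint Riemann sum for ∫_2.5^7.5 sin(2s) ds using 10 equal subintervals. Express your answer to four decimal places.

Δs = (7.5 − 2.5)/10 = 0.5.
Midpoints: 2.75, 3.25, 3.75, 4.25, 4.75, 5.25, 5.75, 6.25, 6.75, 7.25.
f(2.75) ≈ -0.7055, f(3.25) ≈ 0.2151, f(3.75) ≈ 0.9380, f(4.25) ≈ 0.7985, f(4.75) ≈ -0.0752, f(5.25) ≈ -0.8797, f(5.75) ≈ -0.8755, f(6.25) ≈ -0.0663, f(6.75) ≈ 0.8038, f(7.25) ≈ 0.9349.
Sum = Δs · [f(2.75) + f(3.25) + f(3.75) + ...].
Sum ≈ 0.5441.

0.5441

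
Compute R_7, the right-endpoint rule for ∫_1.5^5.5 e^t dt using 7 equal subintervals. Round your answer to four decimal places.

315.3428

Δt = (5.5 − 1.5)/7 = 4/7.
Right endpoints: 29/14, 37/14, 45/14, 53/14, 61/14, 69/14, 5.5.
f(29/14) ≈ 7.9362, f(37/14) ≈ 14.0533, f(45/14) ≈ 24.8855, f(53/14) ≈ 44.0671, f(61/14) ≈ 78.0339, f(69/14) ≈ 138.1820, f(5.5) ≈ 244.6919.
Sum = Δt · [f(29/14) + f(37/14) + f(45/14) + ...].
Sum ≈ 315.3428.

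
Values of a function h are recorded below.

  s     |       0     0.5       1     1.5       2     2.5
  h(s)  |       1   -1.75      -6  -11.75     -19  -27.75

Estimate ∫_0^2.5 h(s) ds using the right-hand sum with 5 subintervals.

Δs = 0.5.
Sum = 0.5·[(-1.75) + (-6) + (-11.75) + (-19) + (-27.75)] = -33.125.

-33.125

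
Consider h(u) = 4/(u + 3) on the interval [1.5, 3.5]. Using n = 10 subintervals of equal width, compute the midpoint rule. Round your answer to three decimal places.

1.471

Δu = (3.5 − 1.5)/10 = 0.2.
Midpoints: 1.6, 1.8, 2, 2.2, 2.4, 2.6, 2.8, 3, 3.2, 3.4.
h(1.6) = 20/23, h(1.8) = 5/6, h(2) = 0.8, h(2.2) = 10/13, h(2.4) = 20/27, h(2.6) = 5/7, h(2.8) = 20/29, h(3) = 2/3, h(3.2) = 20/31, h(3.4) = 0.625.
Sum = Δu · [h(1.6) + h(1.8) + h(2) + ...].
Sum ≈ 1.471.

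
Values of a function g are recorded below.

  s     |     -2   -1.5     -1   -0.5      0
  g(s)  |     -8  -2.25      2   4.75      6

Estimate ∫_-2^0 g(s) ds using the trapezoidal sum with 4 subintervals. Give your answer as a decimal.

Δs = 0.5.
T_4 = (0.5/2)·[(-8) + 2·(-2.25) + 2·2 + 2·4.75 + 6] = 1.75.

1.75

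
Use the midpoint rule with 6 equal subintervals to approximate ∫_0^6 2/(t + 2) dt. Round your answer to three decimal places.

2.754

Δt = (6 − 0)/6 = 1.
Midpoints: 0.5, 1.5, 2.5, 3.5, 4.5, 5.5.
f(0.5) = 0.8, f(1.5) = 4/7, f(2.5) = 4/9, f(3.5) = 4/11, f(4.5) = 4/13, f(5.5) = 4/15.
Sum = Δt · [f(0.5) + f(1.5) + f(2.5) + ...].
Sum ≈ 2.754.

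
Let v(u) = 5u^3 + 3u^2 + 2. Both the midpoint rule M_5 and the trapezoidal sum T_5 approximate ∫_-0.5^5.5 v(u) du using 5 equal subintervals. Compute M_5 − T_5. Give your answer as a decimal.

-87.48

M_5 = 1293.09.
T_5 = 1380.57.
M_5 − T_5 = -87.48.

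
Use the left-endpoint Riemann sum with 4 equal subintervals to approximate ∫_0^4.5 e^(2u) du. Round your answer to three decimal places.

Δu = (4.5 − 0)/4 = 1.125.
Left endpoints: 0, 1.125, 2.25, 3.375.
f(0) ≈ 1.000, f(1.125) ≈ 9.488, f(2.25) ≈ 90.017, f(3.375) ≈ 854.059.
Sum = Δu · [f(0) + f(1.125) + f(2.25) + f(3.375)].
Sum ≈ 1073.884.

1073.884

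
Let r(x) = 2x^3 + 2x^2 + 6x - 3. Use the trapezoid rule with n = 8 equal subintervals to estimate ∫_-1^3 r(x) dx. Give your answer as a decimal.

Δx = (3 − (-1))/8 = 0.5.
r(-1) = -9, r(-0.5) = -5.75, r(0) = -3, r(0.5) = 0.75, r(1) = 7, r(1.5) = 17.25, r(2) = 33, r(2.5) = 55.75, r(3) = 87.
T_8 = (Δx/2)·[r(x_0) + 2r(x_1) + ... + 2r(x_{7}) + r(x_8)].
Sum = 72.

72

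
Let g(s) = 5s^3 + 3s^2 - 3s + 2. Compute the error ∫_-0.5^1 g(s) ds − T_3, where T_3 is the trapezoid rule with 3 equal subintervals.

Exact integral: ∫_-0.5^1 g(s) ds = 4.171875.
T_3 = 4.59375.
Error = 4.171875 − 4.59375 = -0.421875.

-0.421875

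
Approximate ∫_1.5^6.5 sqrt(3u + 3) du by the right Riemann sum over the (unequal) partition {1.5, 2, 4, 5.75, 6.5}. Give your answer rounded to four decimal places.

20.6785

Subinterval widths: 0.5, 2, 1.75, 0.75.
Right endpoints: 2, 4, 5.75, 6.5.
f(2) ≈ 3.0000, f(4) ≈ 3.8730, f(5.75) ≈ 4.5000, f(6.5) ≈ 4.7434.
Sum = Σ Δu_i · f(u_i).
Sum ≈ 20.6785.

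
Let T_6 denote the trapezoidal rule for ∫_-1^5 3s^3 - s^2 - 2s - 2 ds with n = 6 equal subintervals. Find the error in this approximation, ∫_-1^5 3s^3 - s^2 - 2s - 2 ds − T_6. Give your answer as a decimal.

Exact integral: ∫_-1^5 f(s) ds = 390.
T_6 = 407.
Error = 390 − 407 = -17.

-17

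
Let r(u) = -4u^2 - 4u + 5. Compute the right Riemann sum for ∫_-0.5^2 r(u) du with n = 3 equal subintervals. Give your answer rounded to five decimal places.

-17.40741

Δu = (2 − (-0.5))/3 = 5/6.
Right endpoints: 1/3, 7/6, 2.
r(1/3) = 29/9, r(7/6) = -46/9, r(2) = -19.
Sum = Δu · [r(1/3) + r(7/6) + r(2)].
Sum ≈ -17.40741.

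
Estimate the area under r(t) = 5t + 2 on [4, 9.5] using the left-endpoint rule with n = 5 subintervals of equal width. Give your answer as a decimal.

Δt = (9.5 − 4)/5 = 1.1.
Left endpoints: 4, 5.1, 6.2, 7.3, 8.4.
r(4) = 22, r(5.1) = 27.5, r(6.2) = 33, r(7.3) = 38.5, r(8.4) = 44.
Sum = Δt · [r(4) + r(5.1) + r(6.2) + r(7.3) + r(8.4)].
Sum = 181.5.

181.5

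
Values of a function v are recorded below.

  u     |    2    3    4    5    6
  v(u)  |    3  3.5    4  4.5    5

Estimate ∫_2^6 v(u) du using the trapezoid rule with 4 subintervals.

Δu = 1.
T_4 = (1/2)·[3 + 2·3.5 + 2·4 + 2·4.5 + 5] = 16.

16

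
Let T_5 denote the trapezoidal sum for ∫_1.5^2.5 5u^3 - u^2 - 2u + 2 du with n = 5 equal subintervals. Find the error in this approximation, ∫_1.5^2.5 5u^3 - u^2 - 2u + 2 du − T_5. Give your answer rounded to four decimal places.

Exact integral: ∫_1.5^2.5 f(u) du ≈ 36.416667.
T_5 = 36.61.
Error ≈ 36.416667 − 36.61 ≈ -0.1933.

-0.1933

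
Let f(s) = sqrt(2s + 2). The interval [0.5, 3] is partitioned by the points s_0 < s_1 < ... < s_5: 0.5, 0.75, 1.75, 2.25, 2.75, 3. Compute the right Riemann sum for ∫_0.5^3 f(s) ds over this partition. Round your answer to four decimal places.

6.1641

Subinterval widths: 0.25, 1, 0.5, 0.5, 0.25.
Right endpoints: 0.75, 1.75, 2.25, 2.75, 3.
f(0.75) ≈ 1.8708, f(1.75) ≈ 2.3452, f(2.25) ≈ 2.5495, f(2.75) ≈ 2.7386, f(3) ≈ 2.8284.
Sum = Σ Δs_i · f(s_i).
Sum ≈ 6.1641.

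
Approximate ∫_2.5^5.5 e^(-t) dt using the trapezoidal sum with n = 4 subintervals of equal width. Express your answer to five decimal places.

0.08162

Δt = (5.5 − 2.5)/4 = 0.75.
f(2.5) ≈ 0.08208, f(3.25) ≈ 0.03877, f(4) ≈ 0.01832, f(4.75) ≈ 0.00865, f(5.5) ≈ 0.00409.
T_4 = (Δt/2)·[f(t_0) + 2f(t_1) + 2f(t_2) + 2f(t_3) + f(t_4)].
Sum ≈ 0.08162.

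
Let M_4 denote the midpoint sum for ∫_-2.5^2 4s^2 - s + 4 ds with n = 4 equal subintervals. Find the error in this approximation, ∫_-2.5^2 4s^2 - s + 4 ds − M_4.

Exact integral: ∫_-2.5^2 f(s) ds = 50.625.
M_4 = 48.7265625.
Error = 50.625 − 48.7265625 = 1.8984375.

1.8984375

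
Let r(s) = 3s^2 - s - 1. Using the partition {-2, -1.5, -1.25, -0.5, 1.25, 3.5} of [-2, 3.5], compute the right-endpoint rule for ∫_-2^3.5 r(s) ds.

Subinterval widths: 0.5, 0.25, 0.75, 1.75, 2.25.
Right endpoints: -1.5, -1.25, -0.5, 1.25, 3.5.
r(-1.5) = 7.25, r(-1.25) = 4.9375, r(-0.5) = 0.25, r(1.25) = 2.4375, r(3.5) = 32.25.
Sum = Σ Δs_i · r(s_i).
Sum = 81.875.

81.875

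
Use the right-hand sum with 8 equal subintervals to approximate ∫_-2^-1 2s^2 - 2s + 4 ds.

Δs = (-1 − (-2))/8 = 0.125.
Right endpoints: -1.875, -1.75, -1.625, -1.5, -1.375, -1.25, -1.125, -1.
f(-1.875) = 14.78125, f(-1.75) = 13.625, f(-1.625) = 12.53125, f(-1.5) = 11.5, f(-1.375) = 10.53125, f(-1.25) = 9.625, f(-1.125) = 8.78125, f(-1) = 8.
Sum = Δs · [f(-1.875) + f(-1.75) + f(-1.625) + ...].
Sum = 11.171875.

11.171875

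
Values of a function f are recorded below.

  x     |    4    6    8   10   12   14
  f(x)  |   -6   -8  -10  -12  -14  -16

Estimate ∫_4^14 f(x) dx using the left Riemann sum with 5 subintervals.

-100

Δx = 2.
Sum = 2·[(-6) + (-8) + (-10) + (-12) + (-14)] = -100.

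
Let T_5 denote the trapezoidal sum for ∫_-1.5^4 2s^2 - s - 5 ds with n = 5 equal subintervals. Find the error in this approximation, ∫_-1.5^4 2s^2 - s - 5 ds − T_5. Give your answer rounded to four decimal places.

-2.2183

Exact integral: ∫_-1.5^4 f(s) ds ≈ 10.541667.
T_5 = 12.76.
Error ≈ 10.541667 − 12.76 ≈ -2.2183.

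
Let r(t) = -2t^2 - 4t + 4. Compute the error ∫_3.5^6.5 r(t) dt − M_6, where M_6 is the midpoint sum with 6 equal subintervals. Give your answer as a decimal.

-0.125

Exact integral: ∫_3.5^6.5 r(t) dt = -202.5.
M_6 = -202.375.
Error = -202.5 − (-202.375) = -0.125.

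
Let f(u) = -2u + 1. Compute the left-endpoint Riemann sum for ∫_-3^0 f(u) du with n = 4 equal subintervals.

14.25

Δu = (0 − (-3))/4 = 0.75.
Left endpoints: -3, -2.25, -1.5, -0.75.
f(-3) = 7, f(-2.25) = 5.5, f(-1.5) = 4, f(-0.75) = 2.5.
Sum = Δu · [f(-3) + f(-2.25) + f(-1.5) + f(-0.75)].
Sum = 14.25.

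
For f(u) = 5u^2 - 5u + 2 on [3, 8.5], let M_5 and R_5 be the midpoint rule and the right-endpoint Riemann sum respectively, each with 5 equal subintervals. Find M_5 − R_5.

M_5 = 828.64375.
R_5 = 995.775.
M_5 − R_5 = -167.13125.

-167.13125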